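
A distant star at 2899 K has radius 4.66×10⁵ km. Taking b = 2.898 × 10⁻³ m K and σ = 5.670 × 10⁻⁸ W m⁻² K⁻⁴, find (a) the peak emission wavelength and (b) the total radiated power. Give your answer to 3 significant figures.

(a) λ_max = b/T = 2.898×10⁻³/2899 = 9.997×10⁻⁷ m = 1.00×10³ nm.
Surface area A = 4πR² = 4π(4.66×10⁸ m)² = 2.72886×10¹⁸ m².
(b) P = σAT⁴ = 5.670×10⁻⁸×2.72886×10¹⁸×(2899)⁴ = 1.09×10²⁵ W.

λ_max ≈ 1.00×10³ nm; P ≈ 1.09×10²⁵ W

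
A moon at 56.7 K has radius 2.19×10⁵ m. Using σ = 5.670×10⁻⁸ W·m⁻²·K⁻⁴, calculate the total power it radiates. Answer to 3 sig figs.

P ≈ 3.53×10¹¹ W

Surface area A = 4πR² = 4π(2.19×10⁵ m)² = 6.02696×10¹¹ m².
P = σAT⁴ = 5.670×10⁻⁸ × 6.02696×10¹¹ × (56.7)⁴ = 3.53×10¹¹ W.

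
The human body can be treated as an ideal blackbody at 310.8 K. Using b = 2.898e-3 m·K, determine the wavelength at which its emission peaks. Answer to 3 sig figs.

λ_max ≈ 9.32 μm

Wien's displacement law: λ_max = b/T = (2.898×10⁻³ m·K)/(310.8 K) = 9.324×10⁻⁶ m.
That is 9.32 μm, in the infrared range.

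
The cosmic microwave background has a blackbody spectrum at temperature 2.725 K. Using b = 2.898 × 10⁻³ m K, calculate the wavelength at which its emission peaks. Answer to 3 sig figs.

Wien's displacement law: λ_max = b/T = (2.898×10⁻³ m·K)/(2.725 K) = 1.063×10⁻³ m.
That is 1.06 mm, in the microwave range.

λ_max ≈ 1.06 mm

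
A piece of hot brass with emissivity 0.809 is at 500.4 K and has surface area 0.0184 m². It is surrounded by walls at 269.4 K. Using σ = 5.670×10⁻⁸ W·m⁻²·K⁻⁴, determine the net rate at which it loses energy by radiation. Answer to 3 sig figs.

Area A = 0.0184 m².
Net radiated power P_net = εσA(T⁴ − T₀⁴) = 0.809×5.670×10⁻⁸×0.0184×(500.4⁴ − 269.4⁴).
T⁴ − T₀⁴ = 6.27002×10¹⁰ − 5.26733×10⁹ = 5.74329×10¹⁰ K⁴, so P_net = 48.5 W.

Net loss ≈ 48.5 W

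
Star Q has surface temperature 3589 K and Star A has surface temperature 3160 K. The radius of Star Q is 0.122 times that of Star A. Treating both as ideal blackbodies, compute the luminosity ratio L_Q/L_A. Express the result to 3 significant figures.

L ∝ R²T⁴, so L_Q/L_A = (R_Q/R_A)²(T_Q/T_A)⁴ = (0.122)² × (3589/3160)⁴ = 0.014884 × 1.66397 = 0.0248.

L_Q/L_A ≈ 0.0248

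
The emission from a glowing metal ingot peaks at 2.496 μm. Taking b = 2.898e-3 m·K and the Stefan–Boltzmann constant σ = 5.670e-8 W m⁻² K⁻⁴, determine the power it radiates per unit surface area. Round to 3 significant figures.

Wien's law: T = b/λ_max = 2.898×10⁻³/2.496×10⁻⁶ = 1161.06 K.
Then I = σT⁴ = 5.670×10⁻⁸×(1161.06)⁴ = 1.03×10⁵ W/m².

I ≈ 1.03×10⁵ W/m²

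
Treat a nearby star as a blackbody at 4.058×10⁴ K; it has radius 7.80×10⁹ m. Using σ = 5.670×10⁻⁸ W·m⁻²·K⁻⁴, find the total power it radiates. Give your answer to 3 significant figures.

Surface area A = 4πR² = 4π(7.80×10⁹ m)² = 7.64538×10²⁰ m².
P = σAT⁴ = 5.670×10⁻⁸ × 7.64538×10²⁰ × (4.058×10⁴)⁴ = 1.18×10³² W.

P ≈ 1.18×10³² W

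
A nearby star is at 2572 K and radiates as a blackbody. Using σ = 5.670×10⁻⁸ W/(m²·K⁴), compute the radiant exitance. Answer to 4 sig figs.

I ≈ 2.481×10⁶ W/m²

Stefan–Boltzmann: I = σT⁴ = 5.670×10⁻⁸ × (2572)⁴ = 2.481×10⁶ W/m².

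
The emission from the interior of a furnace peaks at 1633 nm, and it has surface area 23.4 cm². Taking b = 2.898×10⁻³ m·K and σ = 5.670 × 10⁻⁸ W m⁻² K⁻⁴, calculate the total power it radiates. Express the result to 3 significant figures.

Wien's law: T = b/λ_max = 2.898×10⁻³/1.633×10⁻⁶ = 1774.65 K.
Area A = 23.4 cm² = 2.34×10⁻³ m².
Then P = σAT⁴ = 5.670×10⁻⁸×2.34×10⁻³×(1774.65)⁴ = 1.32×10³ W.

P ≈ 1.32×10³ W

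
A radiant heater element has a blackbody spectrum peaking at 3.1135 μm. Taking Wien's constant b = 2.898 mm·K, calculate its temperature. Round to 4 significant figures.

Wien's law gives T = b/λ_max = (2.898×10⁻³ m·K)/(3.1135×10⁻⁶ m) = 930.8 K.

T ≈ 930.8 K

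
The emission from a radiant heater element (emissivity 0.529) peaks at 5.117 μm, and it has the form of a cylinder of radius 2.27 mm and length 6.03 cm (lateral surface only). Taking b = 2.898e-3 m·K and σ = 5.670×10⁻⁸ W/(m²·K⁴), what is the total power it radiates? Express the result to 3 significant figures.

Wien's law: T = b/λ_max = 2.898×10⁻³/5.117×10⁻⁶ = 566.347 K.
Lateral area A = 2πrL = 2π×2.27×10⁻³×0.0603 = 8.60049×10⁻⁴ m².
Then P = εσAT⁴ = 0.529×5.670×10⁻⁸×8.60049×10⁻⁴×(566.347)⁴ = 2.65 W.

P ≈ 2.65 W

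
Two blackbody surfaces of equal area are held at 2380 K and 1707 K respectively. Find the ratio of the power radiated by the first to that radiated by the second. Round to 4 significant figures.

P₁/P₂ ≈ 3.779

With equal areas, P₁/P₂ = (T₁/T₂)⁴ = (2380/1707)⁴ = 3.779.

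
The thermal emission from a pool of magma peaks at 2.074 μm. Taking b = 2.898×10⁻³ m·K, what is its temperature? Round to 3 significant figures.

T ≈ 1.40×10³ K

Wien's law gives T = b/λ_max = (2.898×10⁻³ m·K)/(2.074×10⁻⁶ m) = 1.40×10³ K.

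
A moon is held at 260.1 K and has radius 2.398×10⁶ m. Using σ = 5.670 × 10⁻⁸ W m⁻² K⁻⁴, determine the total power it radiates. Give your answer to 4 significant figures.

Surface area A = 4πR² = 4π(2.398×10⁶ m)² = 7.22617×10¹³ m².
P = σAT⁴ = 5.670×10⁻⁸ × 7.22617×10¹³ × (260.1)⁴ = 1.875×10¹⁶ W.

P ≈ 1.875×10¹⁶ W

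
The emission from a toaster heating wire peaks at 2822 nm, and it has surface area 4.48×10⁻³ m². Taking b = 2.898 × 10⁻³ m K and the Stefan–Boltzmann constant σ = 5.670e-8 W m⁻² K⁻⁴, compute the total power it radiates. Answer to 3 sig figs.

Wien's law: T = b/λ_max = 2.898×10⁻³/2.822×10⁻⁶ = 1026.93 K.
Area A = 4.48×10⁻³ m².
Then P = σAT⁴ = 5.670×10⁻⁸×4.48×10⁻³×(1026.93)⁴ = 283 W.

P ≈ 283 W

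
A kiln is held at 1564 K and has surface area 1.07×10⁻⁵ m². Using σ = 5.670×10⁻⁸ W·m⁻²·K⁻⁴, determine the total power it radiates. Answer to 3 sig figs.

Area A = 1.07×10⁻⁵ m².
P = σAT⁴ = 5.670×10⁻⁸ × 1.07×10⁻⁵ × (1564)⁴ = 3.63 W.

P ≈ 3.63 W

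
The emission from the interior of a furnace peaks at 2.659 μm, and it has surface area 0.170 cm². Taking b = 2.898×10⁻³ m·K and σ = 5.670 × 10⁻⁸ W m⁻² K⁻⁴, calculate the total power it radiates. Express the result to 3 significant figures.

P ≈ 1.36 W

Wien's law: T = b/λ_max = 2.898×10⁻³/2.659×10⁻⁶ = 1089.88 K.
Area A = 0.170 cm² = 1.70×10⁻⁵ m².
Then P = σAT⁴ = 5.670×10⁻⁸×1.70×10⁻⁵×(1089.88)⁴ = 1.36 W.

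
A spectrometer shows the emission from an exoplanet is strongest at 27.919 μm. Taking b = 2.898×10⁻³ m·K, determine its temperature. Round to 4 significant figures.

Wien's law gives T = b/λ_max = (2.898×10⁻³ m·K)/(2.7919×10⁻⁵ m) = 103.8 K.

T ≈ 103.8 K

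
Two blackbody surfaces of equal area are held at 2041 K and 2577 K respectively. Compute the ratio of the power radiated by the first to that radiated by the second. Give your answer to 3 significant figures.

With equal areas, P₁/P₂ = (T₁/T₂)⁴ = (2041/2577)⁴ = 0.393.

P₁/P₂ ≈ 0.393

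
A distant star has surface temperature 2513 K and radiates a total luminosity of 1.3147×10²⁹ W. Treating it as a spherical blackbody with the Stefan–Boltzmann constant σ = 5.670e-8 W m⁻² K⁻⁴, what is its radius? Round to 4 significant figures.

L = 4πR²σT⁴ ⇒ R = √(L/(4πσT⁴)).
σT⁴ = 2.26127×10⁶ W/m², so R = √(1.3147×10²⁹/(4π×2.26127×10⁶)) = 6.802×10¹⁰ m.

R ≈ 6.802×10¹⁰ m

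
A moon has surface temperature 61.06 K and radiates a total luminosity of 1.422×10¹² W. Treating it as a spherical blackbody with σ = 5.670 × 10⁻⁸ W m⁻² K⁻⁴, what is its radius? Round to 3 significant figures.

L = 4πR²σT⁴ ⇒ R = √(L/(4πσT⁴)).
σT⁴ = 0.788153 W/m², so R = √(1.422×10¹²/(4π×0.788153)) = 3.79×10⁵ m.

R ≈ 3.79×10⁵ m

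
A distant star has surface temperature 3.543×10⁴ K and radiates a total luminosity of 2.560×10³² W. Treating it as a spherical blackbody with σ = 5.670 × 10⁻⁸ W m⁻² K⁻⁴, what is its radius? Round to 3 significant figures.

L = 4πR²σT⁴ ⇒ R = √(L/(4πσT⁴)).
σT⁴ = 8.93445×10¹⁰ W/m², so R = √(2.560×10³²/(4π×8.93445×10¹⁰)) = 1.51×10¹⁰ m.

R ≈ 1.51×10¹⁰ m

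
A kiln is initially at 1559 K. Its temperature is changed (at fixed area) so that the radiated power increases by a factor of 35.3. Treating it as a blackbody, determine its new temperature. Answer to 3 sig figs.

P ∝ T⁴, so T₂/T₁ = (P₂/P₁)^(1/4) = (35.3)^(1/4) = 2.43749.
T₂ = 1559 × 2.43749 = 3.80×10³ K.

T₂ ≈ 3.80×10³ K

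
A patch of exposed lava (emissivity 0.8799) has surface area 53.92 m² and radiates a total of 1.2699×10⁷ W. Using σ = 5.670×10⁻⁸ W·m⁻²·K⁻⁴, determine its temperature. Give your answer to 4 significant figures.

T ≈ 1474 K

Area A = 53.92 m².
P = εσAT⁴ ⇒ T = (P/(εσA))^(1/4) = (1.2699×10⁷/(0.8799×5.670×10⁻⁸×53.92))^(1/4) = 1474 K.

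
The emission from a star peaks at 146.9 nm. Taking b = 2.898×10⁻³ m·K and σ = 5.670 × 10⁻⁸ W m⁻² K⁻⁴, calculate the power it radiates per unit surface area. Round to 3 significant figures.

Wien's law: T = b/λ_max = 2.898×10⁻³/1.469×10⁻⁷ = 19727.7 K.
Then I = σT⁴ = 5.670×10⁻⁸×(19727.7)⁴ = 8.59×10⁹ W/m².

I ≈ 8.59×10⁹ W/m²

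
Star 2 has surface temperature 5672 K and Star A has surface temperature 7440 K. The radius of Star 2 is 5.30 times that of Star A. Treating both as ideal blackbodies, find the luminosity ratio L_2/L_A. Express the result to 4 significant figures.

L ∝ R²T⁴, so L_2/L_A = (R_2/R_A)²(T_2/T_A)⁴ = (5.30)² × (5672/7440)⁴ = 28.09 × 0.337795 = 9.489.

L_2/L_A ≈ 9.489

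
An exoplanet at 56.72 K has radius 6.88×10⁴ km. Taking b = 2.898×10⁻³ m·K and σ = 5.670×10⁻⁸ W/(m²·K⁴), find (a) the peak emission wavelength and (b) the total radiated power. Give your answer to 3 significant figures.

λ_max ≈ 51.1 μm; P ≈ 3.49×10¹⁶ W

(a) λ_max = b/T = 2.898×10⁻³/56.72 = 5.109×10⁻⁵ m = 51.1 μm.
Surface area A = 4πR² = 4π(6.88×10⁷ m)² = 5.94822×10¹⁶ m².
(b) P = σAT⁴ = 5.670×10⁻⁸×5.94822×10¹⁶×(56.72)⁴ = 3.49×10¹⁶ W.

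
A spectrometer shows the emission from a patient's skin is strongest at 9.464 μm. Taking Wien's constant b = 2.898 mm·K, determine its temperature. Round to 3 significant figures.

Wien's law gives T = b/λ_max = (2.898×10⁻³ m·K)/(9.464×10⁻⁶ m) = 306 K.

T ≈ 306 K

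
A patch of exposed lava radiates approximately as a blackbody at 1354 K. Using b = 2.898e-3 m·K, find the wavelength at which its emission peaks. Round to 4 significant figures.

λ_max ≈ 2.140 μm

Wien's displacement law: λ_max = b/T = (2.898×10⁻³ m·K)/(1354 K) = 2.1403×10⁻⁶ m.
That is 2.140 μm, in the infrared range.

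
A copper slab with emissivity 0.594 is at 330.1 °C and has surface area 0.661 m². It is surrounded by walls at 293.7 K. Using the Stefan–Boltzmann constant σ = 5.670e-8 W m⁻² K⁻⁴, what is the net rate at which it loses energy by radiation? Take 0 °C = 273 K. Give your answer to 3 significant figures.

Net loss ≈ 2.78×10³ W

T = 330.1 °C + 273 = 603.1 K.
Area A = 0.661 m².
Net radiated power P_net = εσA(T⁴ − T₀⁴) = 0.594×5.670×10⁻⁸×0.661×(603.1⁴ − 293.7⁴).
T⁴ − T₀⁴ = 1.32299×10¹¹ − 7.44073×10⁹ = 1.24858×10¹¹ K⁴, so P_net = 2.78×10³ W.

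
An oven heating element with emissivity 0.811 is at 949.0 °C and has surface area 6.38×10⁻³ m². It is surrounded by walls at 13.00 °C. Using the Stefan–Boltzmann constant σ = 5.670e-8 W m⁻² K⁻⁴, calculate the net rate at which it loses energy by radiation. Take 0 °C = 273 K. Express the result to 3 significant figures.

T = 949.0 °C + 273 = 1222.0 K.
Surroundings: T = 13.00 °C + 273 = 286.00 K.
Area A = 6.38×10⁻³ m².
Net radiated power P_net = εσA(T⁴ − T₀⁴) = 0.811×5.670×10⁻⁸×6.38×10⁻³×(1222.0⁴ − 286.00⁴).
T⁴ − T₀⁴ = 2.22990×10¹² − 6.69059×10⁹ = 2.22321×10¹² K⁴, so P_net = 652 W.

Net loss ≈ 652 W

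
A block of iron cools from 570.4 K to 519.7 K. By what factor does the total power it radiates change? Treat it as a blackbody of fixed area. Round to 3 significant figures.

P ∝ T⁴, so P₂/P₁ = (T₂/T₁)⁴ = (519.7/570.4)⁴ = (0.911115)⁴ = 0.689.

P₂/P₁ ≈ 0.689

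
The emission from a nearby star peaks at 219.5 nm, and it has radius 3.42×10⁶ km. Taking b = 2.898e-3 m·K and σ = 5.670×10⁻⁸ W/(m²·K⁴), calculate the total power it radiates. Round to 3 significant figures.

P ≈ 2.53×10²⁹ W

Wien's law: T = b/λ_max = 2.898×10⁻³/2.195×10⁻⁷ = 13202.7 K.
Surface area A = 4πR² = 4π(3.42×10⁹ m)² = 1.46981×10²⁰ m².
Then P = σAT⁴ = 5.670×10⁻⁸×1.46981×10²⁰×(13202.7)⁴ = 2.53×10²⁹ W.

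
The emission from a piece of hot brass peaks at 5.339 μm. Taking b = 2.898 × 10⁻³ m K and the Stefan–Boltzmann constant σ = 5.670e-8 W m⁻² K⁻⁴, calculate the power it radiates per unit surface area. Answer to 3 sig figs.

Wien's law: T = b/λ_max = 2.898×10⁻³/5.339×10⁻⁶ = 542.798 K.
Then I = σT⁴ = 5.670×10⁻⁸×(542.798)⁴ = 4.92×10³ W/m².

I ≈ 4.92×10³ W/m²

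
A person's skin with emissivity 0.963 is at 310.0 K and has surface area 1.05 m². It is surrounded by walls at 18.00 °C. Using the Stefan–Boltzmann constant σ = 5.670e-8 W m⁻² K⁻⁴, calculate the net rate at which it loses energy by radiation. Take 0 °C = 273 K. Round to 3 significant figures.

Net loss ≈ 118 W

Surroundings: T = 18.00 °C + 273 = 291.00 K.
Area A = 1.05 m².
Net radiated power P_net = εσA(T⁴ − T₀⁴) = 0.963×5.670×10⁻⁸×1.05×(310.0⁴ − 291.00⁴).
T⁴ − T₀⁴ = 9.23521×10⁹ − 7.17087×10⁹ = 2.06434×10⁹ K⁴, so P_net = 118 W.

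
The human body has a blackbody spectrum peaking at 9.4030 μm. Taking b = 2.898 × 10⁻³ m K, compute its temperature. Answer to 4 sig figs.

T ≈ 308.2 K

Wien's law gives T = b/λ_max = (2.898×10⁻³ m·K)/(9.4030×10⁻⁶ m) = 308.2 K.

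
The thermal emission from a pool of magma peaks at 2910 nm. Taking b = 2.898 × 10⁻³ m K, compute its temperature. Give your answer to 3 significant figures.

Wien's law gives T = b/λ_max = (2.898×10⁻³ m·K)/(2.910×10⁻⁶ m) = 996 K.

T ≈ 996 K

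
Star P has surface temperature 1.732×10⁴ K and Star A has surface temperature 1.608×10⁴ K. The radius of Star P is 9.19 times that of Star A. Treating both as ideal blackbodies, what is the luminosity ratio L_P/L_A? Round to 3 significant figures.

L_P/L_A ≈ 114

L ∝ R²T⁴, so L_P/L_A = (R_P/R_A)²(T_P/T_A)⁴ = (9.19)² × (1.732×10⁴/1.608×10⁴)⁴ = 84.4561 × 1.34601 = 114.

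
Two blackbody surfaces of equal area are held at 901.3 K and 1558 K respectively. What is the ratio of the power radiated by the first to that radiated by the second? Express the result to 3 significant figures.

P₁/P₂ ≈ 0.112

With equal areas, P₁/P₂ = (T₁/T₂)⁴ = (901.3/1558)⁴ = 0.112.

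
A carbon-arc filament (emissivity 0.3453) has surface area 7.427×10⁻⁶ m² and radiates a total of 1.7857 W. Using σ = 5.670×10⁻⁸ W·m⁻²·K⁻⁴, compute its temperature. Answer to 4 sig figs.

Area A = 7.427×10⁻⁶ m².
P = εσAT⁴ ⇒ T = (P/(εσA))^(1/4) = (1.7857/(0.3453×5.670×10⁻⁸×7.427×10⁻⁶))^(1/4) = 1872 K.

T ≈ 1872 K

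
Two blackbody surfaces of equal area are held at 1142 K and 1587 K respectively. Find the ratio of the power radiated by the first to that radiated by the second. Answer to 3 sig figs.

P₁/P₂ ≈ 0.268

With equal areas, P₁/P₂ = (T₁/T₂)⁴ = (1142/1587)⁴ = 0.268.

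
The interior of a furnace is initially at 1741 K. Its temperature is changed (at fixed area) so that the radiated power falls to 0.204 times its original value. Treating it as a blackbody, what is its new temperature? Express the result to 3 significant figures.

P ∝ T⁴, so T₂/T₁ = (P₂/P₁)^(1/4) = (0.204)^(1/4) = 0.672059.
T₂ = 1741 × 0.672059 = 1.17×10³ K.

T₂ ≈ 1.17×10³ K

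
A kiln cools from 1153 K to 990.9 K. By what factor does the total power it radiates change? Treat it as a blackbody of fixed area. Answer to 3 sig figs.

P₂/P₁ ≈ 0.546

P ∝ T⁴, so P₂/P₁ = (T₂/T₁)⁴ = (990.9/1153)⁴ = (0.859410)⁴ = 0.546.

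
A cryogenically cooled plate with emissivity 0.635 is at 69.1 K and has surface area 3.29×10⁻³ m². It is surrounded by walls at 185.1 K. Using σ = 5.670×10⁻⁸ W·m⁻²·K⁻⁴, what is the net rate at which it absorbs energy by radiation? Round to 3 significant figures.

Net gain ≈ 0.136 W

Area A = 3.29×10⁻³ m².
Net radiated power P_net = εσA(T⁴ − T₀⁴) = 0.635×5.670×10⁻⁸×3.29×10⁻³×(69.1⁴ − 185.1⁴).
T⁴ − T₀⁴ = 2.27988×10⁷ − 1.17389×10⁹ = -1.15109×10⁹ K⁴, so P_net = -0.136 W — negative, meaning a net gain of 0.136 W.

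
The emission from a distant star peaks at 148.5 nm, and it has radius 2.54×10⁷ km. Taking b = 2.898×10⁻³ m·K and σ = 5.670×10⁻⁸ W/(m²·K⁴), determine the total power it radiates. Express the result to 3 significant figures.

P ≈ 6.67×10³¹ W

Wien's law: T = b/λ_max = 2.898×10⁻³/1.485×10⁻⁷ = 19515.2 K.
Surface area A = 4πR² = 4π(2.54×10¹⁰ m)² = 8.10732×10²¹ m².
Then P = σAT⁴ = 5.670×10⁻⁸×8.10732×10²¹×(19515.2)⁴ = 6.67×10³¹ W.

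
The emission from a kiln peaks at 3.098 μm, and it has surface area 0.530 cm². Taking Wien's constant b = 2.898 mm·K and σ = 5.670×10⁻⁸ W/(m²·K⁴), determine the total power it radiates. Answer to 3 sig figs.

Wien's law: T = b/λ_max = 2.898×10⁻³/3.098×10⁻⁶ = 935.442 K.
Area A = 0.530 cm² = 5.30×10⁻⁵ m².
Then P = σAT⁴ = 5.670×10⁻⁸×5.30×10⁻⁵×(935.442)⁴ = 2.30 W.

P ≈ 2.30 W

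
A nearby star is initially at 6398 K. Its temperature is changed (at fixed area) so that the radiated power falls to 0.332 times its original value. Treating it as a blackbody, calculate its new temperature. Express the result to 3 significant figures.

T₂ ≈ 4.86×10³ K

P ∝ T⁴, so T₂/T₁ = (P₂/P₁)^(1/4) = (0.332)^(1/4) = 0.759075.
T₂ = 6398 × 0.759075 = 4.86×10³ K.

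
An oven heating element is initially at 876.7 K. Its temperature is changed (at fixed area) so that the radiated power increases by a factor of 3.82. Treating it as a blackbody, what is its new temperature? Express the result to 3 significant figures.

T₂ ≈ 1.23×10³ K

P ∝ T⁴, so T₂/T₁ = (P₂/P₁)^(1/4) = (3.82)^(1/4) = 1.39803.
T₂ = 876.7 × 1.39803 = 1.23×10³ K.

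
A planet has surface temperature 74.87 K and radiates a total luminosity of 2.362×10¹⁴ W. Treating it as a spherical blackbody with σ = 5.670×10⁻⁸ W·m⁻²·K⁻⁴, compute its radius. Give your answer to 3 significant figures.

R ≈ 3.25×10⁶ m

L = 4πR²σT⁴ ⇒ R = √(L/(4πσT⁴)).
σT⁴ = 1.78162 W/m², so R = √(2.362×10¹⁴/(4π×1.78162)) = 3.25×10⁶ m.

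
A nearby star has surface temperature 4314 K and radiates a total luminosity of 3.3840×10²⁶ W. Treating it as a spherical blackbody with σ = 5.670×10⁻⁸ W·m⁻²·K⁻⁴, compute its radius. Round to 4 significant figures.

L = 4πR²σT⁴ ⇒ R = √(L/(4πσT⁴)).
σT⁴ = 1.96383×10⁷ W/m², so R = √(3.3840×10²⁶/(4π×1.96383×10⁷)) = 1.171×10⁹ m.

R ≈ 1.171×10⁹ m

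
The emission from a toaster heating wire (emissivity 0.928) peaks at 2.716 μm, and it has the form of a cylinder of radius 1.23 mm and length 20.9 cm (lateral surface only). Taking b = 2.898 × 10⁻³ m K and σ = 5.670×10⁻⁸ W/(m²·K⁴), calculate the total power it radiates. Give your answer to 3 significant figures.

P ≈ 110 W

Wien's law: T = b/λ_max = 2.898×10⁻³/2.716×10⁻⁶ = 1067.01 K.
Lateral area A = 2πrL = 2π×1.23×10⁻³×0.209 = 1.61522×10⁻³ m².
Then P = εσAT⁴ = 0.928×5.670×10⁻⁸×1.61522×10⁻³×(1067.01)⁴ = 110 W.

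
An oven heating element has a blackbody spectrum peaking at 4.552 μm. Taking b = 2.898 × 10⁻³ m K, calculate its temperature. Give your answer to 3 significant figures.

Wien's law gives T = b/λ_max = (2.898×10⁻³ m·K)/(4.552×10⁻⁶ m) = 637 K.

T ≈ 637 K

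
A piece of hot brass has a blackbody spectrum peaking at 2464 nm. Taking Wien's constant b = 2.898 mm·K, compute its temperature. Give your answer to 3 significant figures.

Wien's law gives T = b/λ_max = (2.898×10⁻³ m·K)/(2.464×10⁻⁶ m) = 1.18×10³ K.

T ≈ 1.18×10³ K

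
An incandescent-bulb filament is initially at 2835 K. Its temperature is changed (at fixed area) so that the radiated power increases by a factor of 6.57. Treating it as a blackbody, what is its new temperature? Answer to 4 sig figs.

P ∝ T⁴, so T₂/T₁ = (P₂/P₁)^(1/4) = (6.57)^(1/4) = 1.60100.
T₂ = 2835 × 1.60100 = 4539 K.

T₂ ≈ 4539 K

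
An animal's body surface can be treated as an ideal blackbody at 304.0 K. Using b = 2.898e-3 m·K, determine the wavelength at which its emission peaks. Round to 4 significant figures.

Wien's displacement law: λ_max = b/T = (2.898×10⁻³ m·K)/(304.0 K) = 9.5329×10⁻⁶ m.
That is 9.533 μm, in the infrared range.

λ_max ≈ 9.533 μm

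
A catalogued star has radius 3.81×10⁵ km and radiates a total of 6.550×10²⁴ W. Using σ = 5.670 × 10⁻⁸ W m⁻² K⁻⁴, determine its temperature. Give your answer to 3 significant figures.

Surface area A = 4πR² = 4π(3.81×10⁸ m)² = 1.82415×10¹⁸ m².
P = σAT⁴ ⇒ T = (P/(σA))^(1/4) = (6.550×10²⁴/(5.670×10⁻⁸×1.82415×10¹⁸))^(1/4) = 2.82×10³ K.

T ≈ 2.82×10³ K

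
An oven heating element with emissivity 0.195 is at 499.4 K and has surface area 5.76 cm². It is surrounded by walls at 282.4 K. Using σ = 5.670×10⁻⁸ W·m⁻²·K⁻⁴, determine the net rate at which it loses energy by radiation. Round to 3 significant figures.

Area A = 5.76 cm² = 5.76×10⁻⁴ m².
Net radiated power P_net = εσA(T⁴ − T₀⁴) = 0.195×5.670×10⁻⁸×5.76×10⁻⁴×(499.4⁴ − 282.4⁴).
T⁴ − T₀⁴ = 6.22005×10¹⁰ − 6.36002×10⁹ = 5.58405×10¹⁰ K⁴, so P_net = 0.356 W.

Net loss ≈ 0.356 W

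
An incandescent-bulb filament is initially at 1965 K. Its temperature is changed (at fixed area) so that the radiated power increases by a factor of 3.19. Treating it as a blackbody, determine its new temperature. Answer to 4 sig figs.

T₂ ≈ 2626 K

P ∝ T⁴, so T₂/T₁ = (P₂/P₁)^(1/4) = (3.19)^(1/4) = 1.33643.
T₂ = 1965 × 1.33643 = 2626 K.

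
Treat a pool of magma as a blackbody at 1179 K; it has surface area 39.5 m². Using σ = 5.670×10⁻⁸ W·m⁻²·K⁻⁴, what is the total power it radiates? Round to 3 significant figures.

P ≈ 4.33×10⁶ W

Area A = 39.5 m².
P = σAT⁴ = 5.670×10⁻⁸ × 39.5 × (1179)⁴ = 4.33×10⁶ W.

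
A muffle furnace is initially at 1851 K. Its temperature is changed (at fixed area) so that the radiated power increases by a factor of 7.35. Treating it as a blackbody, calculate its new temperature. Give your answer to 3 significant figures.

P ∝ T⁴, so T₂/T₁ = (P₂/P₁)^(1/4) = (7.35)^(1/4) = 1.64654.
T₂ = 1851 × 1.64654 = 3.05×10³ K.

T₂ ≈ 3.05×10³ K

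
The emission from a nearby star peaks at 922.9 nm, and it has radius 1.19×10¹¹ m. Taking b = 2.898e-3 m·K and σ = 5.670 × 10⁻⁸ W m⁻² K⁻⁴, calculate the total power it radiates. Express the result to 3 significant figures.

Wien's law: T = b/λ_max = 2.898×10⁻³/9.229×10⁻⁷ = 3140.10 K.
Surface area A = 4πR² = 4π(1.19×10¹¹ m)² = 1.77952×10²³ m².
Then P = σAT⁴ = 5.670×10⁻⁸×1.77952×10²³×(3140.10)⁴ = 9.81×10²⁹ W.

P ≈ 9.81×10²⁹ W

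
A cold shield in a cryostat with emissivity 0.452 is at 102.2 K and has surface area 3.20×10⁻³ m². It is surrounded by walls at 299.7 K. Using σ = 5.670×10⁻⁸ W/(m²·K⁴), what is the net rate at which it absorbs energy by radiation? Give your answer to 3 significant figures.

Area A = 3.20×10⁻³ m².
Net radiated power P_net = εσA(T⁴ − T₀⁴) = 0.452×5.670×10⁻⁸×3.20×10⁻³×(102.2⁴ − 299.7⁴).
T⁴ − T₀⁴ = 1.09095×10⁸ − 8.06765×10⁹ = -7.95856×10⁹ K⁴, so P_net = -0.653 W — negative, meaning a net gain of 0.653 W.

Net gain ≈ 0.653 W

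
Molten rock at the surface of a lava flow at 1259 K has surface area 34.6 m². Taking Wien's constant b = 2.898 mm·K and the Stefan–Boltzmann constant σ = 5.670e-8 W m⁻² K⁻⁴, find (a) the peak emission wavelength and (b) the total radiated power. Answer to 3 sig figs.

(a) λ_max = b/T = 2.898×10⁻³/1259 = 2.302×10⁻⁶ m = 2.30 μm.
Area A = 34.6 m².
(b) P = σAT⁴ = 5.670×10⁻⁸×34.6×(1259)⁴ = 4.93×10⁶ W.

λ_max ≈ 2.30 μm; P ≈ 4.93×10⁶ W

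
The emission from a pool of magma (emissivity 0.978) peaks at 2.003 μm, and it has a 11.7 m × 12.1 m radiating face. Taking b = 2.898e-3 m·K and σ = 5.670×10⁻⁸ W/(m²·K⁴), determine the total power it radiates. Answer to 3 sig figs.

P ≈ 3.44×10⁷ W

Wien's law: T = b/λ_max = 2.898×10⁻³/2.003×10⁻⁶ = 1446.83 K.
Area A = 11.7 × 12.1 = 141.57 m².
Then P = εσAT⁴ = 0.978×5.670×10⁻⁸×141.57×(1446.83)⁴ = 3.44×10⁷ W.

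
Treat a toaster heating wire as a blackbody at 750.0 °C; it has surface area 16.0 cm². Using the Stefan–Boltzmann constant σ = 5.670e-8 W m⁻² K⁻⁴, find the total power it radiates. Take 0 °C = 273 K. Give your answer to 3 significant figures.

T = 750.0 °C + 273 = 1023.0 K.
Area A = 16.0 cm² = 1.60×10⁻³ m².
P = σAT⁴ = 5.670×10⁻⁸ × 1.60×10⁻³ × (1023.0)⁴ = 99.4 W.

P ≈ 99.4 W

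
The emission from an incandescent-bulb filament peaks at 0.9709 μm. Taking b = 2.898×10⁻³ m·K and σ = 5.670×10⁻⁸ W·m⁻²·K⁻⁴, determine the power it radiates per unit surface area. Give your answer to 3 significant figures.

I ≈ 4.50×10⁶ W/m²

Wien's law: T = b/λ_max = 2.898×10⁻³/9.709×10⁻⁷ = 2984.86 K.
Then I = σT⁴ = 5.670×10⁻⁸×(2984.86)⁴ = 4.50×10⁶ W/m².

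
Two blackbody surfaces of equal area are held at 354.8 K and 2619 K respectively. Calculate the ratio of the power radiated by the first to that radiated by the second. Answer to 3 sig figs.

P₁/P₂ ≈ 3.37×10⁻⁴

With equal areas, P₁/P₂ = (T₁/T₂)⁴ = (354.8/2619)⁴ = 3.37×10⁻⁴.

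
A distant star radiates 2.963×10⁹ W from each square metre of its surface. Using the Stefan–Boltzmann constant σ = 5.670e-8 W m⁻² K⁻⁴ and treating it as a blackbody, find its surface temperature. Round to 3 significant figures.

I = σT⁴, so T = (I/σ)^(1/4) = (2.963×10⁹/(5.670×10⁻⁸))^(1/4) = 1.51×10⁴ K.

T ≈ 1.51×10⁴ K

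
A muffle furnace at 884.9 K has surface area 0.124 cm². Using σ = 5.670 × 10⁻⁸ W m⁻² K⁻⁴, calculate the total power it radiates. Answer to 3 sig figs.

Area A = 0.124 cm² = 1.24×10⁻⁵ m².
P = σAT⁴ = 5.670×10⁻⁸ × 1.24×10⁻⁵ × (884.9)⁴ = 0.431 W.

P ≈ 0.431 W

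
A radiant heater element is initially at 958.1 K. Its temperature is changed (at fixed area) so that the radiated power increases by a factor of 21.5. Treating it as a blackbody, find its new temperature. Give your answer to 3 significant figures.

P ∝ T⁴, so T₂/T₁ = (P₂/P₁)^(1/4) = (21.5)^(1/4) = 2.15333.
T₂ = 958.1 × 2.15333 = 2.06×10³ K.

T₂ ≈ 2.06×10³ K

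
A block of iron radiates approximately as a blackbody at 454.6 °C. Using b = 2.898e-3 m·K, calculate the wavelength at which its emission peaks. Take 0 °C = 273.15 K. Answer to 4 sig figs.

λ_max ≈ 3.982 μm

T = 454.6 °C + 273.15 = 727.75 K.
Wien's displacement law: λ_max = b/T = (2.898×10⁻³ m·K)/(727.75 K) = 3.9821×10⁻⁶ m.
That is 3.982 μm, in the infrared range.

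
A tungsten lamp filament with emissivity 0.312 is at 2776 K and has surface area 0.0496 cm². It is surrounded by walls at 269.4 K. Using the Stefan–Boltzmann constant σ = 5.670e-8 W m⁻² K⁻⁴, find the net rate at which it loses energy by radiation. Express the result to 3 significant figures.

Net loss ≈ 5.21 W

Area A = 0.0496 cm² = 4.96×10⁻⁶ m².
Net radiated power P_net = εσA(T⁴ − T₀⁴) = 0.312×5.670×10⁻⁸×4.96×10⁻⁶×(2776⁴ − 269.4⁴).
T⁴ − T₀⁴ = 5.93851×10¹³ − 5.26733×10⁹ = 5.93798×10¹³ K⁴, so P_net = 5.21 W.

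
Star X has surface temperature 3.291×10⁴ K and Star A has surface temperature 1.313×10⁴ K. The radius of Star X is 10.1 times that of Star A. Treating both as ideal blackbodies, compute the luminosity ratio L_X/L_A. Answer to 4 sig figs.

L ∝ R²T⁴, so L_X/L_A = (R_X/R_A)²(T_X/T_A)⁴ = (10.1)² × (3.291×10⁴/1.313×10⁴)⁴ = 102.01 × 39.4687 = 4026.

L_X/L_A ≈ 4026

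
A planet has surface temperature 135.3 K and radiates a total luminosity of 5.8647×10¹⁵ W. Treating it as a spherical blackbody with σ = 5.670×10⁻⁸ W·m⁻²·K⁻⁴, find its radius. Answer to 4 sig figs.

L = 4πR²σT⁴ ⇒ R = √(L/(4πσT⁴)).
σT⁴ = 19.0009 W/m², so R = √(5.8647×10¹⁵/(4π×19.0009)) = 4.956×10⁶ m.

R ≈ 4.956×10⁶ m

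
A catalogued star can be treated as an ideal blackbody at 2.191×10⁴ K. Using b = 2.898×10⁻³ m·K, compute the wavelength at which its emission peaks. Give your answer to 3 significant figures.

Wien's displacement law: λ_max = b/T = (2.898×10⁻³ m·K)/(2.191×10⁴ K) = 1.323×10⁻⁷ m.
That is 132 nm, in the ultraviolet range.

λ_max ≈ 132 nm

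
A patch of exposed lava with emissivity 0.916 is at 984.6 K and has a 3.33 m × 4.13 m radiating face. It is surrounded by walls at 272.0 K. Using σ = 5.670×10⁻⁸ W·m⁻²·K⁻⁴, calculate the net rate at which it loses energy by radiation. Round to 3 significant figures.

Area A = 3.33 × 4.13 = 13.7529 m².
Net radiated power P_net = εσA(T⁴ − T₀⁴) = 0.916×5.670×10⁻⁸×13.7529×(984.6⁴ − 272.0⁴).
T⁴ − T₀⁴ = 9.39808×10¹¹ − 5.47363×10⁹ = 9.34334×10¹¹ K⁴, so P_net = 6.67×10⁵ W.

Net loss ≈ 6.67×10⁵ W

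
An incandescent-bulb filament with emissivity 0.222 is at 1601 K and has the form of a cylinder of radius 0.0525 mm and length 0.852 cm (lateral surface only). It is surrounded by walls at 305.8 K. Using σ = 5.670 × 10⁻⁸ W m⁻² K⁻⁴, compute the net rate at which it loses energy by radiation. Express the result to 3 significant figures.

Net loss ≈ 0.232 W

Lateral area A = 2πrL = 2π×5.25×10⁻⁵×8.52×10⁻³ = 2.81047×10⁻⁶ m².
Net radiated power P_net = εσA(T⁴ − T₀⁴) = 0.222×5.670×10⁻⁸×2.81047×10⁻⁶×(1601⁴ − 305.8⁴).
T⁴ − T₀⁴ = 6.57000×10¹² − 8.74480×10⁹ = 6.56126×10¹² K⁴, so P_net = 0.232 W.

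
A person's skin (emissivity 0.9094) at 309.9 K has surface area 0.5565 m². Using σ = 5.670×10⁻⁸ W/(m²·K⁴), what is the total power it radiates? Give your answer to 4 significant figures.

Area A = 0.5565 m².
P = εσAT⁴ = 0.9094 × 5.670×10⁻⁸ × 0.5565 × (309.9)⁴ = 264.7 W.

P ≈ 264.7 W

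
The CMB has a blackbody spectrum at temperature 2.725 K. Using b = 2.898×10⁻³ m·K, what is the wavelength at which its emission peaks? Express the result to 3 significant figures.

λ_max ≈ 1.06×10⁻³ m

Wien's displacement law: λ_max = b/T = (2.898×10⁻³ m·K)/(2.725 K) = 1.063×10⁻³ m.
That is 1.06×10⁻³ m, in the microwave range.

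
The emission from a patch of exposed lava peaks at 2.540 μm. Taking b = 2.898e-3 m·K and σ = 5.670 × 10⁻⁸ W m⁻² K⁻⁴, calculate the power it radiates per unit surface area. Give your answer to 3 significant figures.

Wien's law: T = b/λ_max = 2.898×10⁻³/2.540×10⁻⁶ = 1140.94 K.
Then I = σT⁴ = 5.670×10⁻⁸×(1140.94)⁴ = 9.61×10⁴ W/m².

I ≈ 9.61×10⁴ W/m²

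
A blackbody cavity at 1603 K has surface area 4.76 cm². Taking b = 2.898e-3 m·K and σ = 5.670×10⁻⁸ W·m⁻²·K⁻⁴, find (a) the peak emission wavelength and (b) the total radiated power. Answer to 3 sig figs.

λ_max ≈ 1.81×10³ nm; P ≈ 178 W

(a) λ_max = b/T = 2.898×10⁻³/1603 = 1.808×10⁻⁶ m = 1.81×10³ nm.
Area A = 4.76 cm² = 4.76×10⁻⁴ m².
(b) P = σAT⁴ = 5.670×10⁻⁸×4.76×10⁻⁴×(1603)⁴ = 178 W.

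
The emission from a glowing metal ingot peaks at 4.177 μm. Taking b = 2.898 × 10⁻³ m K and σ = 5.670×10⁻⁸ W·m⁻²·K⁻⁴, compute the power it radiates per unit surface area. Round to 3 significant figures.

I ≈ 1.31×10⁴ W/m²

Wien's law: T = b/λ_max = 2.898×10⁻³/4.177×10⁻⁶ = 693.799 K.
Then I = σT⁴ = 5.670×10⁻⁸×(693.799)⁴ = 1.31×10⁴ W/m².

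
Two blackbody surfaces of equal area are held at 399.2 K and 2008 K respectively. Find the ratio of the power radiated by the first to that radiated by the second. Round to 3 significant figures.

P₁/P₂ ≈ 1.56×10⁻³

With equal areas, P₁/P₂ = (T₁/T₂)⁴ = (399.2/2008)⁴ = 1.56×10⁻³.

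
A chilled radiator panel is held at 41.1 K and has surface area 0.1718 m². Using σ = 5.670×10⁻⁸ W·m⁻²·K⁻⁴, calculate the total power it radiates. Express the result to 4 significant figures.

Area A = 0.1718 m².
P = σAT⁴ = 5.670×10⁻⁸ × 0.1718 × (41.1)⁴ = 0.02780 W.

P ≈ 0.02780 W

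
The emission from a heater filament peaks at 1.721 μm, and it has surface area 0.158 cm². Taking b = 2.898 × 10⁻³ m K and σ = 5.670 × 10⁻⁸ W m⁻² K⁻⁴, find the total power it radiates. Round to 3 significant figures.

P ≈ 7.20 W

Wien's law: T = b/λ_max = 2.898×10⁻³/1.721×10⁻⁶ = 1683.90 K.
Area A = 0.158 cm² = 1.58×10⁻⁵ m².
Then P = σAT⁴ = 5.670×10⁻⁸×1.58×10⁻⁵×(1683.90)⁴ = 7.20 W.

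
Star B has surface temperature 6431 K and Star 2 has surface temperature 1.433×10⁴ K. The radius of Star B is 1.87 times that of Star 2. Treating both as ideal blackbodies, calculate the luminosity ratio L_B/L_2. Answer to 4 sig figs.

L ∝ R²T⁴, so L_B/L_2 = (R_B/R_2)²(T_B/T_2)⁴ = (1.87)² × (6431/1.433×10⁴)⁴ = 3.4969 × 0.0405629 = 0.1418.

L_B/L_2 ≈ 0.1418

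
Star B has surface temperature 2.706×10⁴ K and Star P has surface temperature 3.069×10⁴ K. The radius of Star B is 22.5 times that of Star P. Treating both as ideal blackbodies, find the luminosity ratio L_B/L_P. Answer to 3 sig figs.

L_B/L_P ≈ 306

L ∝ R²T⁴, so L_B/L_P = (R_B/R_P)²(T_B/T_P)⁴ = (22.5)² × (2.706×10⁴/3.069×10⁴)⁴ = 506.25 × 0.604399 = 306.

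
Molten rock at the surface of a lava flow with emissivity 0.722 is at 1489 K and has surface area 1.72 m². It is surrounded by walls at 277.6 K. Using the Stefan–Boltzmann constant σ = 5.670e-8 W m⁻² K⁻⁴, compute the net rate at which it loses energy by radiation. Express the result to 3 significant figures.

Area A = 1.72 m².
Net radiated power P_net = εσA(T⁴ − T₀⁴) = 0.722×5.670×10⁻⁸×1.72×(1489⁴ − 277.6⁴).
T⁴ − T₀⁴ = 4.91563×10¹² − 5.93851×10⁹ = 4.90969×10¹² K⁴, so P_net = 3.46×10⁵ W.

Net loss ≈ 3.46×10⁵ W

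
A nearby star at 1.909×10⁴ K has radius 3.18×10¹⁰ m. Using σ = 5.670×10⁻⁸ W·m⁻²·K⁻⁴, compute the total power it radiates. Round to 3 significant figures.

Surface area A = 4πR² = 4π(3.18×10¹⁰ m)² = 1.27076×10²² m².
P = σAT⁴ = 5.670×10⁻⁸ × 1.27076×10²² × (1.909×10⁴)⁴ = 9.57×10³¹ W.

P ≈ 9.57×10³¹ W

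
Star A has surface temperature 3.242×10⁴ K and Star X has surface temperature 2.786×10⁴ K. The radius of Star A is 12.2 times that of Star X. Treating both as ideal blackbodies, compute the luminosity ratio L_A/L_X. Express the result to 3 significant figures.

L ∝ R²T⁴, so L_A/L_X = (R_A/R_X)²(T_A/T_X)⁴ = (12.2)² × (3.242×10⁴/2.786×10⁴)⁴ = 148.84 × 1.83370 = 273.

L_A/L_X ≈ 273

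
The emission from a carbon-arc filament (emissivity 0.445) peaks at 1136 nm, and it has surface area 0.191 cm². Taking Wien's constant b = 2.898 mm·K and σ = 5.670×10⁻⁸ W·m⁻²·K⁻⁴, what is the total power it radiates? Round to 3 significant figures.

P ≈ 20.4 W

Wien's law: T = b/λ_max = 2.898×10⁻³/1.136×10⁻⁶ = 2551.06 K.
Area A = 0.191 cm² = 1.91×10⁻⁵ m².
Then P = εσAT⁴ = 0.445×5.670×10⁻⁸×1.91×10⁻⁵×(2551.06)⁴ = 20.4 W.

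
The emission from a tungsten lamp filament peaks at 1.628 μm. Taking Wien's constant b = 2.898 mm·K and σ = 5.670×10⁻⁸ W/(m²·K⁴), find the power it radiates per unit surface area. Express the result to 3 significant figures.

I ≈ 5.69×10⁵ W/m²

Wien's law: T = b/λ_max = 2.898×10⁻³/1.628×10⁻⁶ = 1780.10 K.
Then I = σT⁴ = 5.670×10⁻⁸×(1780.10)⁴ = 5.69×10⁵ W/m².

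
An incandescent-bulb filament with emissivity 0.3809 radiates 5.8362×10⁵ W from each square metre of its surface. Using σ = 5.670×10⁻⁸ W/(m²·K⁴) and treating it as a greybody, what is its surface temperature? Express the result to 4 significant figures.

I = εσT⁴, so T = (I/εσ)^(1/4) = (5.8362×10⁵/(0.3809×5.670×10⁻⁸))^(1/4) = 2280 K.

T ≈ 2280 K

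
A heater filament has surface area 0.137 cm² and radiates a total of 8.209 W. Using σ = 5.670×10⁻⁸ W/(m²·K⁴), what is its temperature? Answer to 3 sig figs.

Area A = 0.137 cm² = 1.37×10⁻⁵ m².
P = σAT⁴ ⇒ T = (P/(σA))^(1/4) = (8.209/(5.670×10⁻⁸×1.37×10⁻⁵))^(1/4) = 1.80×10³ K.

T ≈ 1.80×10³ K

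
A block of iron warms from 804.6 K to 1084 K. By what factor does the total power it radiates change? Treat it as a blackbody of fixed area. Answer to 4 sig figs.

P₂/P₁ ≈ 3.295

P ∝ T⁴, so P₂/P₁ = (T₂/T₁)⁴ = (1084/804.6)⁴ = (1.34725)⁴ = 3.295.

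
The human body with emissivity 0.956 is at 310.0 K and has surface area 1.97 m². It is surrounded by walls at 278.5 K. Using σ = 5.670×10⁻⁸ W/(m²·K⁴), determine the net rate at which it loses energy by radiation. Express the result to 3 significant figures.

Net loss ≈ 344 W

Area A = 1.97 m².
Net radiated power P_net = εσA(T⁴ − T₀⁴) = 0.956×5.670×10⁻⁸×1.97×(310.0⁴ − 278.5⁴).
T⁴ − T₀⁴ = 9.23521×10⁹ − 6.01590×10⁹ = 3.21931×10⁹ K⁴, so P_net = 344 W.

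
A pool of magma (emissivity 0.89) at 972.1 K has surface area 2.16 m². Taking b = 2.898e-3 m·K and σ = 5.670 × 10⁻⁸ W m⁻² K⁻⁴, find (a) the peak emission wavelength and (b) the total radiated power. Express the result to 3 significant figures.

(a) λ_max = b/T = 2.898×10⁻³/972.1 = 2.981×10⁻⁶ m = 2.98×10³ nm.
Area A = 2.16 m².
(b) P = εσAT⁴ = 0.89×5.670×10⁻⁸×2.16×(972.1)⁴ = 9.73×10⁴ W.

λ_max ≈ 2.98×10³ nm; P ≈ 9.73×10⁴ W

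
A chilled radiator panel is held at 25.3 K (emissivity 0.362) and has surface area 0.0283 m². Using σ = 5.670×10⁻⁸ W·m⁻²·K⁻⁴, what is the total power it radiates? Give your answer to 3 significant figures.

Area A = 0.0283 m².
P = εσAT⁴ = 0.362 × 5.670×10⁻⁸ × 0.0283 × (25.3)⁴ = 2.38×10⁻⁴ W.

P ≈ 2.38×10⁻⁴ W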